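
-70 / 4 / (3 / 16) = -280 / 3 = -93.33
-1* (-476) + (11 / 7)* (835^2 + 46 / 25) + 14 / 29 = 5562802199 / 5075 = 1096118.66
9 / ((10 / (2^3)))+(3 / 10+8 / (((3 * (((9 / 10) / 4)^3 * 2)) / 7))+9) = 3656171 / 4374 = 835.89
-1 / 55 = -0.02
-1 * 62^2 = -3844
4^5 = 1024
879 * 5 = 4395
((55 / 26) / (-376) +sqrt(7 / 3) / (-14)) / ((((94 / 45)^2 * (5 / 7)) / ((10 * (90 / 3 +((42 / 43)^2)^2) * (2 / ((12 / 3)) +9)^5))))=-88311451322094975 * sqrt(21) / 483336410176-7846132790539976625 / 181734490226176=-880466.02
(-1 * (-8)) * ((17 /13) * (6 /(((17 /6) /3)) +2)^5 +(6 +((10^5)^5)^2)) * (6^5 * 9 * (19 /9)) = 128333156889600000000000000000000000000000000068248099665354240 /1085773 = 118195200000000000000000000000000000000000000000000000000.00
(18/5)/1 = 18/5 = 3.60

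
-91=-91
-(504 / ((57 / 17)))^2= -8156736 / 361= -22594.84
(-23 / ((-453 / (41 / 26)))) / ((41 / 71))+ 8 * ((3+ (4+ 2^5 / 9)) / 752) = 208369 / 830349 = 0.25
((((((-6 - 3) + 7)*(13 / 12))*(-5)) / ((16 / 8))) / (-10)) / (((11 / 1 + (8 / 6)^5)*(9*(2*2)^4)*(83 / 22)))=-0.00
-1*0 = 0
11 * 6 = 66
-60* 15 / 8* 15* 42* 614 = -43517250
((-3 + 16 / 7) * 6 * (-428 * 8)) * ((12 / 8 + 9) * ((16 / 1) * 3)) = 7395840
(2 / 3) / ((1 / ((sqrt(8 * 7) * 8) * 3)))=32 * sqrt(14)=119.73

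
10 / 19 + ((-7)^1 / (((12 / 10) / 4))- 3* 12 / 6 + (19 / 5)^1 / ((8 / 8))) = -7127 / 285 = -25.01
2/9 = 0.22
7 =7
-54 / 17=-3.18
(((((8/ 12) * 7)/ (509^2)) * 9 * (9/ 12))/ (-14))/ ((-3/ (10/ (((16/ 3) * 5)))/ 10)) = 45/ 4145296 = 0.00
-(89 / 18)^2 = -7921 / 324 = -24.45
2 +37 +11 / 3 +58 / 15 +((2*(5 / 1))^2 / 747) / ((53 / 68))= 46.71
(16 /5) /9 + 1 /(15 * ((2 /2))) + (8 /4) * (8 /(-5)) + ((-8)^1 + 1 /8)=-767 /72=-10.65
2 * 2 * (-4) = -16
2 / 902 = 1 / 451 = 0.00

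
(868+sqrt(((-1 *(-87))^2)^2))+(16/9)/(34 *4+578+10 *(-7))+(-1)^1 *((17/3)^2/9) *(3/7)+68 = 36964600/4347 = 8503.47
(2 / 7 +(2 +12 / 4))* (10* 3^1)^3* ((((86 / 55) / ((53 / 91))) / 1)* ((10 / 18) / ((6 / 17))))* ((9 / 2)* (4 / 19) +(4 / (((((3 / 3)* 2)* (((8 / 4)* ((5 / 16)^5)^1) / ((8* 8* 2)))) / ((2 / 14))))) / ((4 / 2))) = 326157474654128 / 176225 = 1850801388.31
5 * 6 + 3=33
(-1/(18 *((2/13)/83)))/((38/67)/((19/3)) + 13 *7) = -72293/219708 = -0.33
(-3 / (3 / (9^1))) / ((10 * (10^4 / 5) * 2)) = -9 / 40000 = -0.00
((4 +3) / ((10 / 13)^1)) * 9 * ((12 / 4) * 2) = 2457 / 5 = 491.40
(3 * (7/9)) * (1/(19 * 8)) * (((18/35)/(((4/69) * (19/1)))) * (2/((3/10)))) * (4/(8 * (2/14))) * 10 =2415/1444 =1.67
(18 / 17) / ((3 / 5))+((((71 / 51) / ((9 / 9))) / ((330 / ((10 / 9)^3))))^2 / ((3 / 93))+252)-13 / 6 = 251.60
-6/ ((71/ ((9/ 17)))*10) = -27/ 6035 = -0.00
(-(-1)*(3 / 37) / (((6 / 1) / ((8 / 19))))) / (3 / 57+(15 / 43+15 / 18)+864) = 1032 / 156931097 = 0.00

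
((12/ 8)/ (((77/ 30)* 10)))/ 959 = 9/ 147686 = 0.00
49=49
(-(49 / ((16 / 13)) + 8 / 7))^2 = 21040569 / 12544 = 1677.34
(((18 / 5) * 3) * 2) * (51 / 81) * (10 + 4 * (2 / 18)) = 6392 / 45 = 142.04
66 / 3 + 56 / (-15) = 274 / 15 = 18.27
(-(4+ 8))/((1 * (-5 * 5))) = 12/25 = 0.48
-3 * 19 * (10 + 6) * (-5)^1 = 4560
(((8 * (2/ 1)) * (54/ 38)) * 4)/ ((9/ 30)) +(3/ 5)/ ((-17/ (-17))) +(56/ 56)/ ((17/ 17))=28952/ 95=304.76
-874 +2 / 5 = -4368 / 5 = -873.60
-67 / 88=-0.76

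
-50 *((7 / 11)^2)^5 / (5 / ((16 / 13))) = -45196039840 / 337186519813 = -0.13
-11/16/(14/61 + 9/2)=-671/4616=-0.15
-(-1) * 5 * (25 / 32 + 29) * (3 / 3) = 148.91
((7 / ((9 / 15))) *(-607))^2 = 451350025 / 9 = 50150002.78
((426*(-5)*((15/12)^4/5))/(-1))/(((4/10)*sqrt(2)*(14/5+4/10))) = 574.55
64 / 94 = 32 / 47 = 0.68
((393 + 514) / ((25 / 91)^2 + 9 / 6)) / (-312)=-1.85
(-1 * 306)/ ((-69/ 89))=9078/ 23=394.70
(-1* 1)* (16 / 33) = -16 / 33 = -0.48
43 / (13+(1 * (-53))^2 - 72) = 43 / 2750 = 0.02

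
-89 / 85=-1.05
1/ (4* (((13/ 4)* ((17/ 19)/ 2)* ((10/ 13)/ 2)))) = 38/ 85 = 0.45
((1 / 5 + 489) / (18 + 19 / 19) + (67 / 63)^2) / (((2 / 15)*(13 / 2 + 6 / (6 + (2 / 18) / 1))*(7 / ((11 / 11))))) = 557404595 / 144814257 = 3.85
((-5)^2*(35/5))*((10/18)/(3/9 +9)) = 125/12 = 10.42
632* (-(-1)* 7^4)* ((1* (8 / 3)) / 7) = 1734208 / 3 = 578069.33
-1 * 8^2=-64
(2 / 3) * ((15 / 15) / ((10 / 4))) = 4 / 15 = 0.27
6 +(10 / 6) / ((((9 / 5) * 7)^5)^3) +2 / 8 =73311061047835911222646188025 / 11729769767653745697967140084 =6.25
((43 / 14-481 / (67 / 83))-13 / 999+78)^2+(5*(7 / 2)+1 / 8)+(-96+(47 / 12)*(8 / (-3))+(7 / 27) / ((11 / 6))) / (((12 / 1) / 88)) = 464093629486915367 / 1756170383688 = 264264.58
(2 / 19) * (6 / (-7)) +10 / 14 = 0.62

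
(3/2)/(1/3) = 9/2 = 4.50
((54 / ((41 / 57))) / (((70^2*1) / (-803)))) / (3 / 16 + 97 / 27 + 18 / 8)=-266936472 / 130836125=-2.04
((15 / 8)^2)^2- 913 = -900.64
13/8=1.62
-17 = -17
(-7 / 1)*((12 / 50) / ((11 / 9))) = -378 / 275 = -1.37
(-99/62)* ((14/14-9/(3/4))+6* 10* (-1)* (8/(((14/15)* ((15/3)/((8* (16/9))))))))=1021383/434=2353.42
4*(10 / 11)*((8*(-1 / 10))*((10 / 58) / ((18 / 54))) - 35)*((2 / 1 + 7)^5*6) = -14554397520 / 319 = -45625070.60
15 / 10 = 3 / 2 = 1.50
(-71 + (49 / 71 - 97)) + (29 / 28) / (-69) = -22952287 / 137172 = -167.32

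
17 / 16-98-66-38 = -3215 / 16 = -200.94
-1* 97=-97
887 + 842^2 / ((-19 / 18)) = -670763.11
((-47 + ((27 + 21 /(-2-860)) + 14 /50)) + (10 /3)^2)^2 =2803678987561 /37616602500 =74.53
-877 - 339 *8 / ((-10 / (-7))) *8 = -80321 / 5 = -16064.20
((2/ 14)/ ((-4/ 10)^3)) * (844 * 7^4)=-9046625/ 2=-4523312.50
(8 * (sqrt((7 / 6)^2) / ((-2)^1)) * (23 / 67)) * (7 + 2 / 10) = -3864 / 335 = -11.53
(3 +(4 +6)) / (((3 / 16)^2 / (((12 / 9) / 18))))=6656 / 243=27.39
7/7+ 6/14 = 1.43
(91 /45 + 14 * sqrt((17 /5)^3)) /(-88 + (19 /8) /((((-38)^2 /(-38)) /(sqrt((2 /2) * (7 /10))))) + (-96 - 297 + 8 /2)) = -58125312 * sqrt(85) /2912371165 - 2469376 /582474233 + 1456 * sqrt(70) /26211340485 + 3808 * sqrt(238) /2912371165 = -0.19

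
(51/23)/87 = 17/667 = 0.03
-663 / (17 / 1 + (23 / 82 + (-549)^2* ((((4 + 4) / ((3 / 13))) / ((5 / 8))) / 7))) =-146370 / 527254631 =-0.00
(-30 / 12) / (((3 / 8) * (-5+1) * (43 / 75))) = 125 / 43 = 2.91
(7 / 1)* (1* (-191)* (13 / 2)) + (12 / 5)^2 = -434237 / 50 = -8684.74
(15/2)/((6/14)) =35/2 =17.50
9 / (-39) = -3 / 13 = -0.23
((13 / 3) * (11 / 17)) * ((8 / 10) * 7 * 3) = 4004 / 85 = 47.11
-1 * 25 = -25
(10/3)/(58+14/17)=17/300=0.06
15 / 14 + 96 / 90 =449 / 210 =2.14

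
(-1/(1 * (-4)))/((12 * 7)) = 1/336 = 0.00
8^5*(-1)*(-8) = 262144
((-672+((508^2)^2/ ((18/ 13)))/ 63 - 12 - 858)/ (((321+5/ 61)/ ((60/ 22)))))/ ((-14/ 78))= -1716368439949150/ 47505843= -36129628.10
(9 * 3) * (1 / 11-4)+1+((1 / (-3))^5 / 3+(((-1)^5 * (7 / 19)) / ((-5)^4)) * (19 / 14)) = -1047959269 / 10023750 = -104.55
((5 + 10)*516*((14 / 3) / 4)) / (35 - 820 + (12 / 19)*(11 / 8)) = -343140 / 29797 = -11.52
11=11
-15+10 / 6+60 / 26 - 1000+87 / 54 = -236203 / 234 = -1009.41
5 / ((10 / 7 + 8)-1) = 35 / 59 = 0.59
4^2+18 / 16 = 137 / 8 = 17.12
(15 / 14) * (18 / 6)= 45 / 14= 3.21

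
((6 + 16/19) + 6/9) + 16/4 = 656/57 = 11.51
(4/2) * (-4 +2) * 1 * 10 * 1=-40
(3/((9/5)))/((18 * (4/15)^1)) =25/72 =0.35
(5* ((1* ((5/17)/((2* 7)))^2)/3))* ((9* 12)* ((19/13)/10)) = 0.01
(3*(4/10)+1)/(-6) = -11/30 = -0.37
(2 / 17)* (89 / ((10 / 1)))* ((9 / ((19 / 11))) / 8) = 8811 / 12920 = 0.68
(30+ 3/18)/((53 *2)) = 181/636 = 0.28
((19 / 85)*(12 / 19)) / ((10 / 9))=54 / 425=0.13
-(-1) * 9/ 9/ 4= 0.25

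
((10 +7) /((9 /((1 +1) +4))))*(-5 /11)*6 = -340 /11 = -30.91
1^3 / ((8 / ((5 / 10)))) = 1 / 16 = 0.06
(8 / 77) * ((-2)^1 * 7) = -1.45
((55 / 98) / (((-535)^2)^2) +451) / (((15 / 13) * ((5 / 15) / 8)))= 37657465332487572 / 4014312780625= 9380.80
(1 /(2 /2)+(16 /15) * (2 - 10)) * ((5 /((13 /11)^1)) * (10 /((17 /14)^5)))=-6685152320 /55374423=-120.73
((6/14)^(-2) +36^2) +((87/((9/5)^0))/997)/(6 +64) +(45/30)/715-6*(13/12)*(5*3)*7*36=-1044987538544/44909865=-23268.55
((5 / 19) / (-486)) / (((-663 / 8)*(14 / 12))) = 40 / 7142499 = 0.00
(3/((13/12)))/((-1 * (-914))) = 18/5941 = 0.00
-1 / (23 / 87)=-87 / 23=-3.78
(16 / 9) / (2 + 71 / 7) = 112 / 765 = 0.15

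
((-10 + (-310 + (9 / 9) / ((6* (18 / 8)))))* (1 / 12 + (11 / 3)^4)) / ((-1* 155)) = 253054529 / 677970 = 373.25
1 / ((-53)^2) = 1 / 2809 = 0.00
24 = 24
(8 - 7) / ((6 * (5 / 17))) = 17 / 30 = 0.57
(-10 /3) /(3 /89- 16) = 890 /4263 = 0.21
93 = 93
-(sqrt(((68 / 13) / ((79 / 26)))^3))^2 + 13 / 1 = 3894051 / 493039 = 7.90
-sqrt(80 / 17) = -4 * sqrt(85) / 17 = -2.17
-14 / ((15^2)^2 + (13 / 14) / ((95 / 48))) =-9310 / 33665937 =-0.00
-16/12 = -4/3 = -1.33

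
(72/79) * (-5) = -360/79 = -4.56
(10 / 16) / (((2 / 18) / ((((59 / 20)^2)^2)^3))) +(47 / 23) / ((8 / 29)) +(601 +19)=368388436481183272394367 / 150732800000000000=2443983.24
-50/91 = -0.55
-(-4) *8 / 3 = 10.67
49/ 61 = 0.80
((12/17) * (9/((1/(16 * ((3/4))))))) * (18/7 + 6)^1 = 77760/119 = 653.45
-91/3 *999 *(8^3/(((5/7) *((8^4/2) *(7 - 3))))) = -212121/80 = -2651.51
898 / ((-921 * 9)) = -898 / 8289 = -0.11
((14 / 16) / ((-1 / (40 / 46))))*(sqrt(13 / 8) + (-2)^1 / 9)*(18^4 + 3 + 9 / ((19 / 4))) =23270765 / 1311-69812295*sqrt(26) / 3496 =-84072.91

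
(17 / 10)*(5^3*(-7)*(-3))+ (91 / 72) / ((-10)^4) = 4462.50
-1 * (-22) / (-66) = -1 / 3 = -0.33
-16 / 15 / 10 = -8 / 75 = -0.11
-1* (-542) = 542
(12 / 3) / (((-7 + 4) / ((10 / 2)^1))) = -20 / 3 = -6.67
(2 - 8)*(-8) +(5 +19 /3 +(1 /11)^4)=2606101 /43923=59.33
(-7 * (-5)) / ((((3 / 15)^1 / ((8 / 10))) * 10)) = 14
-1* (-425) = 425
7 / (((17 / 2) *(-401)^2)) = 14 / 2733617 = 0.00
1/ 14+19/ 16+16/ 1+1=2045/ 112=18.26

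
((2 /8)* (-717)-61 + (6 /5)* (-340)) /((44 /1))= -2593 /176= -14.73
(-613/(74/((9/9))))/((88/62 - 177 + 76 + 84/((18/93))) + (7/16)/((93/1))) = -456072/18412051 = -0.02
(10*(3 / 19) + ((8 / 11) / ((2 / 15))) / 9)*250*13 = 4452500 / 627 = 7101.28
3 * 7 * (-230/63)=-230/3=-76.67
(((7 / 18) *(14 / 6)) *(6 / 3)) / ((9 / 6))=98 / 81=1.21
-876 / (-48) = 18.25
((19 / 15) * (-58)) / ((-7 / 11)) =12122 / 105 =115.45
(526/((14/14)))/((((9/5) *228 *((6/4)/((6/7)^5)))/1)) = 126240/319333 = 0.40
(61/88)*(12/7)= 183/154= 1.19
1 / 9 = 0.11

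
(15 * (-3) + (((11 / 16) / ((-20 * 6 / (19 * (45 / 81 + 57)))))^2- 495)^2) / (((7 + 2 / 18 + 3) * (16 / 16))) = 1157203997123775211921 / 56344801443840000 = 20537.90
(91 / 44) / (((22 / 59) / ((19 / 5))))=102011 / 4840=21.08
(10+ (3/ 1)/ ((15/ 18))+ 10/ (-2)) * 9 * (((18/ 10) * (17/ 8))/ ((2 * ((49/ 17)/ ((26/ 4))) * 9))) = 1453959/ 39200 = 37.09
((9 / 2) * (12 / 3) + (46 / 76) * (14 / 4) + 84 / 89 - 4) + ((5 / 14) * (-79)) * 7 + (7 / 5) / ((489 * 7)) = -2984069281 / 16537980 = -180.44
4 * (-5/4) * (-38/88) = 95/44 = 2.16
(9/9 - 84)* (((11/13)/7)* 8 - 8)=53120/91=583.74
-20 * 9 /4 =-45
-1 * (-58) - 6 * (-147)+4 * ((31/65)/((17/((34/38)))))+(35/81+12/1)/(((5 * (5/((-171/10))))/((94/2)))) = 300345803/555750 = 540.43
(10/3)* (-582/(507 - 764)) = 1940/257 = 7.55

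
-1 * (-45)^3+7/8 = 729007/8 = 91125.88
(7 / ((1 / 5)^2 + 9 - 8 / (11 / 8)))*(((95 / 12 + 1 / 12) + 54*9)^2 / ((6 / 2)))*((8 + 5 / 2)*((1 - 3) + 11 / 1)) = 7398866475 / 443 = 16701730.19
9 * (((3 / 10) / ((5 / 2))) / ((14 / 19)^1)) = 513 / 350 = 1.47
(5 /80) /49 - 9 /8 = -881 /784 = -1.12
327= 327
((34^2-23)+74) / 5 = 241.40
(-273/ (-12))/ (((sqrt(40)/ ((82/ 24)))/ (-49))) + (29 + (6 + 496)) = 531-182819 *sqrt(10)/ 960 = -71.21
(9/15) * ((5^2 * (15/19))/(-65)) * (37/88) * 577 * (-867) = 832931235/21736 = 38320.35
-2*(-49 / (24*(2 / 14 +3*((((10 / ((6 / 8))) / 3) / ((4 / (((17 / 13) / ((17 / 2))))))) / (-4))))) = 4459 / 16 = 278.69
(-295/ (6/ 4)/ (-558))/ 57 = 295/ 47709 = 0.01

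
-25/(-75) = 1/3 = 0.33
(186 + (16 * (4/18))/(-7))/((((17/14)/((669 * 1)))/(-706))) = -3679640936/51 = -72149822.27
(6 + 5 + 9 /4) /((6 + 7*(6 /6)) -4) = 1.47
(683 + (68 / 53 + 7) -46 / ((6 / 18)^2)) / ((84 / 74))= 271876 / 1113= 244.27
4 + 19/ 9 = 55/ 9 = 6.11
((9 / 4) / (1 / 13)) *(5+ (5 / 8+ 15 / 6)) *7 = 53235 / 32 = 1663.59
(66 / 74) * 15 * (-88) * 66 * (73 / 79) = -209872080 / 2923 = -71800.23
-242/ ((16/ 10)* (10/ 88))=-1331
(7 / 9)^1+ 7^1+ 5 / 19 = 1375 / 171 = 8.04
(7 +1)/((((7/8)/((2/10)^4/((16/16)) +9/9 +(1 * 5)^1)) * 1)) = 54.87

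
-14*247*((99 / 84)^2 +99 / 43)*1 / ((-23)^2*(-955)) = 30737421 / 1216509560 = 0.03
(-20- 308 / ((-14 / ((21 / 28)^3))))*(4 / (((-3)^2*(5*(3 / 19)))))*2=-6517 / 540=-12.07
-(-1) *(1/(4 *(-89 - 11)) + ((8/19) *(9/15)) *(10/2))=9581/7600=1.26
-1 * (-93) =93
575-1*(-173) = 748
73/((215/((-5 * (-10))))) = 730/43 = 16.98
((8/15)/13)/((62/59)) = 236/6045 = 0.04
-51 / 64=-0.80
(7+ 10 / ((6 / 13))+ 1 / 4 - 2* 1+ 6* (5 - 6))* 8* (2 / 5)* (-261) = -87348 / 5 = -17469.60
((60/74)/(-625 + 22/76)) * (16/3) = -6080/878343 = -0.01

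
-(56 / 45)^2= -3136 / 2025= -1.55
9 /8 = 1.12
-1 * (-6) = 6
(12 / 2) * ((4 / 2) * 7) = 84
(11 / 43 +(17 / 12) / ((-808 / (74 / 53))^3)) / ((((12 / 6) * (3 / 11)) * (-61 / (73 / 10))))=-1040545722399785459 / 18539690985016519680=-0.06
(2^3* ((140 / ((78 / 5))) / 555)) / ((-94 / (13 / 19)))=-280 / 297369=-0.00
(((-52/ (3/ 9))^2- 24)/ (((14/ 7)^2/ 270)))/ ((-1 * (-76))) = 21592.89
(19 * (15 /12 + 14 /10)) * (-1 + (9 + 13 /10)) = 93651 /200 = 468.26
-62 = -62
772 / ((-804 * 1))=-193 / 201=-0.96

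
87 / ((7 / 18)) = 1566 / 7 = 223.71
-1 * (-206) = 206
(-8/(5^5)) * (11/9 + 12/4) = -304/28125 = -0.01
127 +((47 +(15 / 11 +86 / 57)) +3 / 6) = 222425 / 1254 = 177.37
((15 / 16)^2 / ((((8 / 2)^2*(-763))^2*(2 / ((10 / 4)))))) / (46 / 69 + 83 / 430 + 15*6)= 725625 / 8943756420186112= 0.00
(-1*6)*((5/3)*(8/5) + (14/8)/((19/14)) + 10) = -1591/19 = -83.74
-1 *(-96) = 96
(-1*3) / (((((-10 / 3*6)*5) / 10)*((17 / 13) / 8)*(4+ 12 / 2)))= 78 / 425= 0.18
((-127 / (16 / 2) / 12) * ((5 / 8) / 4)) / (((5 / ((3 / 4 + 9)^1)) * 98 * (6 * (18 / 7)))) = -1651 / 6193152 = -0.00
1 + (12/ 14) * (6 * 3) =115/ 7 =16.43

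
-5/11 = -0.45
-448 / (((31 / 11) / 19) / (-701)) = 65636032 / 31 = 2117291.35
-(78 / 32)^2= -1521 / 256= -5.94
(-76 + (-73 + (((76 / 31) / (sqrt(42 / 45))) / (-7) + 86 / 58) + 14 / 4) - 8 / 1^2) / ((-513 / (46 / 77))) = 92 * sqrt(210) / 3158001 + 67597 / 381843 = 0.18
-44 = -44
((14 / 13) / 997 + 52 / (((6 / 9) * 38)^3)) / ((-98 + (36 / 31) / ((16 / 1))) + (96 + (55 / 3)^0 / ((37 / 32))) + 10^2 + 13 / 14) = 0.00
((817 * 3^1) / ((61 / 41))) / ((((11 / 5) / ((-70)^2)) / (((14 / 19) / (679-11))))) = 453531750 / 112057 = 4047.33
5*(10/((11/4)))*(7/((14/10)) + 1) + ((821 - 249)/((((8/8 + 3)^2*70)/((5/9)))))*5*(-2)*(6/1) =92.07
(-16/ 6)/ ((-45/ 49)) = 392/ 135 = 2.90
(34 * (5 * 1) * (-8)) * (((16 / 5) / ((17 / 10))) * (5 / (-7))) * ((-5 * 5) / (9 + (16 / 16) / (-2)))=-5378.15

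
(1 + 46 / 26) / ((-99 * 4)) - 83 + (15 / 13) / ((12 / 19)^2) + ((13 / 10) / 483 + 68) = -66923293 / 5525520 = -12.11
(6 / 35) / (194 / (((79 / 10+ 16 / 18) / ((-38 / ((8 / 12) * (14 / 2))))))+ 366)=791 / 859435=0.00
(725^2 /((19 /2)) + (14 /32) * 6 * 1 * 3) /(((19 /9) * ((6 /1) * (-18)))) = -8411197 /34656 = -242.71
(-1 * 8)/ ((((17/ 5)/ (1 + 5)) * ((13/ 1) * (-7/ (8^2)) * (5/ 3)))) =9216/ 1547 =5.96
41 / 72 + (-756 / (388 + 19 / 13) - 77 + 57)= -7790753 / 364536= -21.37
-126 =-126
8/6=4/3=1.33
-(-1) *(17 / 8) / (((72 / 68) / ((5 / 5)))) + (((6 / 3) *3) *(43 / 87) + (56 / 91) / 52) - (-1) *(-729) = -510969739 / 705744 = -724.02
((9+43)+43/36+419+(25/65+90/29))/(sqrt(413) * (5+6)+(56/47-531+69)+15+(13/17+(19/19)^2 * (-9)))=-207926496641033/150358519108304-45336425586793 * sqrt(413)/1353226671974736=-2.06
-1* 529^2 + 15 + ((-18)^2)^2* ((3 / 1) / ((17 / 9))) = -1922690 / 17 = -113099.41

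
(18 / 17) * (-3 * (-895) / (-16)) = -24165 / 136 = -177.68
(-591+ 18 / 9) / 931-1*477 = -23404 / 49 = -477.63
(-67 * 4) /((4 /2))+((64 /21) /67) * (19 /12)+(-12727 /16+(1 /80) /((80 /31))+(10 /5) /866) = -10870922923517 /11697235200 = -929.36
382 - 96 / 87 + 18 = 398.90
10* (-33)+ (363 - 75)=-42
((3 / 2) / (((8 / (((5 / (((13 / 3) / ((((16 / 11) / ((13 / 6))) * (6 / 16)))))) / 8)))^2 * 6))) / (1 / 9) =164025 / 3538822144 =0.00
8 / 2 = 4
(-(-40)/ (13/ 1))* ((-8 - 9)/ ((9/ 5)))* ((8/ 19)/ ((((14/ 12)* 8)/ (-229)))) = 1557200/ 5187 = 300.21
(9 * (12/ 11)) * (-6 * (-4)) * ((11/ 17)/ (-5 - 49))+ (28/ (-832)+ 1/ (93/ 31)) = -26773/ 10608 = -2.52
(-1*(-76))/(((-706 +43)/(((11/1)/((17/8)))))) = -6688/11271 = -0.59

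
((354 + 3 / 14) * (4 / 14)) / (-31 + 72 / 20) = -3.69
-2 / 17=-0.12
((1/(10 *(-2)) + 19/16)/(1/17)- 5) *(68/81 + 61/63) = 235135/9072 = 25.92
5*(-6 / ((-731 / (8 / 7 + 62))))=780 / 301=2.59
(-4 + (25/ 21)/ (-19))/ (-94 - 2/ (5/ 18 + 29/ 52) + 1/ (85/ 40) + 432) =-633811/ 52430994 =-0.01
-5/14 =-0.36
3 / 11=0.27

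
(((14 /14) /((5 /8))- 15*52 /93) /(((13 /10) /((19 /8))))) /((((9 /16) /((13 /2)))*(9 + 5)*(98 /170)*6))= -849490 /287091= -2.96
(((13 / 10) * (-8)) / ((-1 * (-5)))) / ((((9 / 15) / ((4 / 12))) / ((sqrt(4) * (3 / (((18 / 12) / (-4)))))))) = 832 / 45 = 18.49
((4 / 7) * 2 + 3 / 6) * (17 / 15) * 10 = 391 / 21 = 18.62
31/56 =0.55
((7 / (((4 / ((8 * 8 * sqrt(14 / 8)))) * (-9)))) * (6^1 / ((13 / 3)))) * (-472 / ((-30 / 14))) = -370048 * sqrt(7) / 195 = -5020.79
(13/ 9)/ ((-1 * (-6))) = 13/ 54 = 0.24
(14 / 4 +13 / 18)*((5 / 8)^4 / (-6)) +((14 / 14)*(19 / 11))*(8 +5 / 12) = 17554879 / 1216512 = 14.43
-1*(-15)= 15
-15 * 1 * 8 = -120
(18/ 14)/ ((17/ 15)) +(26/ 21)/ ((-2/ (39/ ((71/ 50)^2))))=-6501965/ 599879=-10.84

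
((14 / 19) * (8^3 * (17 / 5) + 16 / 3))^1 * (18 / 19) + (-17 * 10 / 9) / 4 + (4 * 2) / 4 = 39513859 / 32490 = 1216.19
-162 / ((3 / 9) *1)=-486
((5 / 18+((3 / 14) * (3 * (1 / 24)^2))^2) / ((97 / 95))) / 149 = 190669655 / 104427896832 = 0.00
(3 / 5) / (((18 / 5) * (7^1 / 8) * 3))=4 / 63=0.06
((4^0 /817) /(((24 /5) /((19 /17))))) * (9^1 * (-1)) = -15 /5848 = -0.00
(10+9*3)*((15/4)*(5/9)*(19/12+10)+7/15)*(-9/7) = -1170.19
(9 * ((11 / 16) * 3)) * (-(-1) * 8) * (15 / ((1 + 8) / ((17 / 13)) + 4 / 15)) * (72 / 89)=40896900 / 162247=252.07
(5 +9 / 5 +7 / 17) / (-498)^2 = 613 / 21080340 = 0.00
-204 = -204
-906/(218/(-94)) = 390.66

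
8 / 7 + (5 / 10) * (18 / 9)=15 / 7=2.14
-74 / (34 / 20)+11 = -553 / 17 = -32.53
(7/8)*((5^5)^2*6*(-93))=-19072265625/4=-4768066406.25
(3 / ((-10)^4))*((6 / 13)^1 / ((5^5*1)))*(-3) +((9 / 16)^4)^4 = 46987082971317505653921 / 468374361246531584000000000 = 0.00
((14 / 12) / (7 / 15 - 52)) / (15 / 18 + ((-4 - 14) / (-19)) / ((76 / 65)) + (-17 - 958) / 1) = 7581 / 325941634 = 0.00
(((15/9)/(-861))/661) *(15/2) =-0.00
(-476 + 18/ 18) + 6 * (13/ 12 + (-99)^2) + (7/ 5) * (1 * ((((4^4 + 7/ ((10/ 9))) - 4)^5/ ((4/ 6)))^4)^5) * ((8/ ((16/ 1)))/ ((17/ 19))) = 75634049368098885991633139050328115766798714667235505968326829024060318270400094428206664883019563519208333049766701842662361484082957493758176010144828664011871078783100367835285373413703589291555139322506114516665030522564584362419395312931796186842471693925119499156677650823218197420009720148477218712980118952448013469664869534156664980214217049333/ 1782579200000000000000000000000000000000000000000000000000000000000000000000000000000000000000000000000000000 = 42429559016563688161307580000000000000000000000000000000000000000000000000000000000000000000000000000000000000000000000000000000000000000000000000000000000000000000000000000000000000000000000000000000000000000000000000000000000000000000000000000.00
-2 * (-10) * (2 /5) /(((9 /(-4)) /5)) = -160 /9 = -17.78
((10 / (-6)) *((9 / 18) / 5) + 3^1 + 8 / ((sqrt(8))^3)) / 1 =sqrt(2) / 4 + 17 / 6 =3.19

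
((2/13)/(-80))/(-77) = 1/40040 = 0.00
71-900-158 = -987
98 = 98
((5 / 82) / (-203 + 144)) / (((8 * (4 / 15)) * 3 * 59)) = -25 / 9134144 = -0.00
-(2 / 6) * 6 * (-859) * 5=8590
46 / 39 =1.18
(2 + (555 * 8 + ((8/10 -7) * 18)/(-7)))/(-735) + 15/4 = -238237/102900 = -2.32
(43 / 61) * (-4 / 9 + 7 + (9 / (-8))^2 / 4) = 680819 / 140544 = 4.84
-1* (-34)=34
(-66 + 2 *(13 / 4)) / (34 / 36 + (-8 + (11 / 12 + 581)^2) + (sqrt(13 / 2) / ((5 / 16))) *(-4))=-10444664676600 / 59441543062437961 - 197406720 *sqrt(26) / 59441543062437961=-0.00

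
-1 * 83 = -83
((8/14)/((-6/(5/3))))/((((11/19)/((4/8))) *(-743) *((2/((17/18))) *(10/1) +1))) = 1615/194116923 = 0.00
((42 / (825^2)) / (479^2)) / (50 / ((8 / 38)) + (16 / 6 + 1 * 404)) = 28 / 67063453290625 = 0.00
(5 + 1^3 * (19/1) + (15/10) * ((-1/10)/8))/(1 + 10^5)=3837/16000160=0.00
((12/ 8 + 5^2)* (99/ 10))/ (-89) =-2.95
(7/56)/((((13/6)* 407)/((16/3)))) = 4/5291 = 0.00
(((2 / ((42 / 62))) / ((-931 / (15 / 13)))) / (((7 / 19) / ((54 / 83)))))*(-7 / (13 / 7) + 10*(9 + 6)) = -0.94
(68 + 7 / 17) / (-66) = -1163 / 1122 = -1.04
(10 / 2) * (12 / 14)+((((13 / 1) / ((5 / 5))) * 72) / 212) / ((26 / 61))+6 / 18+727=825821 / 1113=741.98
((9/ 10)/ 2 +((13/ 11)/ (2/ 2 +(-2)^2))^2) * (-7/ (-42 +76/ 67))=2870749/ 33129800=0.09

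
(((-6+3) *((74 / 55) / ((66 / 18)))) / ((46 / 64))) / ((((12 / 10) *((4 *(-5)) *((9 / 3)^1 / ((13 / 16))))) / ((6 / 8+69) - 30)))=76479 / 111320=0.69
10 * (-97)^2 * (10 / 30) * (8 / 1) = 250906.67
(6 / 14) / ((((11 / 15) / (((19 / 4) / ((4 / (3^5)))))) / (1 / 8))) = 207765 / 9856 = 21.08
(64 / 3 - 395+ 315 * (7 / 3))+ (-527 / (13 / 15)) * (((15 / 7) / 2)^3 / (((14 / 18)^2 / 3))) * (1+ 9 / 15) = -3653008631 / 655473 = -5573.09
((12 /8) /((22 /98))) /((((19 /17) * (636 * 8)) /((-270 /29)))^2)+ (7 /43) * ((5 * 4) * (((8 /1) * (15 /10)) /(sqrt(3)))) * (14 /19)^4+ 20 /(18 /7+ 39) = 672452770162145 /1397689079812608+ 21512960 * sqrt(3) /5603803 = 7.13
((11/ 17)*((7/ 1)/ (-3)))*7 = -539/ 51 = -10.57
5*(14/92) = 35/46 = 0.76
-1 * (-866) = 866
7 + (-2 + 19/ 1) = 24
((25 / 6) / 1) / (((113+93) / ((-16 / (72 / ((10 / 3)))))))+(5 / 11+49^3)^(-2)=-209351085582497 / 13972928923496448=-0.01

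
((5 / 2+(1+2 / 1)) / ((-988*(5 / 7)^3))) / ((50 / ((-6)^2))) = -33957 / 3087500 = -0.01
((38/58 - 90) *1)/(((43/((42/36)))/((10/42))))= -12955/22446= -0.58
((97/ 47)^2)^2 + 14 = 156844815/ 4879681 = 32.14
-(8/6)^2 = -16/9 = -1.78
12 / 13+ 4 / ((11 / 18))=1068 / 143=7.47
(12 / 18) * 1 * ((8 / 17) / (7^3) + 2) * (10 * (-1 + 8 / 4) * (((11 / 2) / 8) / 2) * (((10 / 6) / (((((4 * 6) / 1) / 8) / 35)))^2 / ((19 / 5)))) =334296875 / 732564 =456.34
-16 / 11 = -1.45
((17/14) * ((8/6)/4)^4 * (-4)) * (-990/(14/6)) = 3740/147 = 25.44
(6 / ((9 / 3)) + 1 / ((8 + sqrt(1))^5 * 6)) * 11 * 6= 7794479 / 59049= 132.00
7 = 7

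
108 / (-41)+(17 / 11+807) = 363466 / 451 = 805.91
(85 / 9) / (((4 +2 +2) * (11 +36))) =85 / 3384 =0.03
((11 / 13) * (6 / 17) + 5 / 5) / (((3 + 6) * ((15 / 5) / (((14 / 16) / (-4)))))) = -2009 / 190944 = -0.01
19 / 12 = 1.58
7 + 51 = 58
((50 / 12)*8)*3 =100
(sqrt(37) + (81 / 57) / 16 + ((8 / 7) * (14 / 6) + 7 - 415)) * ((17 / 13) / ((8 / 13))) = -6282911 / 7296 + 17 * sqrt(37) / 8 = -848.22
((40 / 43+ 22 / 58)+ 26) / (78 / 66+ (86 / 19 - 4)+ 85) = 0.31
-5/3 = -1.67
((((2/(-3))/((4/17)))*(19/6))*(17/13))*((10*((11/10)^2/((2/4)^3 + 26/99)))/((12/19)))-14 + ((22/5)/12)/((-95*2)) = -2251734351/3791450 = -593.90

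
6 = 6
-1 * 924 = -924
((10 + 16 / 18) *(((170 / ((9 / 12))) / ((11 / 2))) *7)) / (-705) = -186592 / 41877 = -4.46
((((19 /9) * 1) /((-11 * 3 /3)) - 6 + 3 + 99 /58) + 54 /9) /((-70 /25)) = -129625 /80388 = -1.61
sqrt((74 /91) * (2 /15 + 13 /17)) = sqrt(393231930) /23205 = 0.85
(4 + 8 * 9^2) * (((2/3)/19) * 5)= 114.39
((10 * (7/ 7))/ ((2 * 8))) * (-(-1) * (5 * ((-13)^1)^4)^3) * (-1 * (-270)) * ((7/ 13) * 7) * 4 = 7409463129096721875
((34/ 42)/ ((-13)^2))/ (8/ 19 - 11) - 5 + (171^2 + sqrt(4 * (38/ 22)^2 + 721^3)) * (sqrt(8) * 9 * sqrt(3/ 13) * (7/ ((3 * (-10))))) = -614061 * sqrt(78)/ 65 - 21 * sqrt(141496524390)/ 143 - 3567068/ 713349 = -138679.78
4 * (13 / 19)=52 / 19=2.74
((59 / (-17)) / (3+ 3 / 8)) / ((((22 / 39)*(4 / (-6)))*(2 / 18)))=24.61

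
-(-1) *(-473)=-473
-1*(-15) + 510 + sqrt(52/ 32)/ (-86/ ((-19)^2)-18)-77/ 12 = 518.51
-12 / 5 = -2.40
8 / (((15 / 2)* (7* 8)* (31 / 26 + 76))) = 52 / 210735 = 0.00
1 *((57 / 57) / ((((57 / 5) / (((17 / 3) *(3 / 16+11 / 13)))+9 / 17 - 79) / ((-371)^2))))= -1798.66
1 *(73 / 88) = 73 / 88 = 0.83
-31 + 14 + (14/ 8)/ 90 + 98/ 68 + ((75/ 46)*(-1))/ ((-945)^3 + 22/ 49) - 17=-189400021930487029/ 5820640321598280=-32.54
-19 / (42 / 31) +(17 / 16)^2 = -69323 / 5376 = -12.89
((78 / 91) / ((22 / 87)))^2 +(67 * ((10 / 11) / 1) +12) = 500399 / 5929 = 84.40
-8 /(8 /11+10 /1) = -44 /59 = -0.75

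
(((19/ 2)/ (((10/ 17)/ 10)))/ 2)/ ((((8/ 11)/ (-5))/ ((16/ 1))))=-17765/ 2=-8882.50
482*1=482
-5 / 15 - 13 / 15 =-6 / 5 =-1.20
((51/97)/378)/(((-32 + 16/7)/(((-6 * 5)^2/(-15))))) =85/30264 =0.00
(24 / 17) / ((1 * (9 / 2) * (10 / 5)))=8 / 51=0.16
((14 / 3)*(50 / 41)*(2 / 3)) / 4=350 / 369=0.95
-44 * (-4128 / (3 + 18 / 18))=45408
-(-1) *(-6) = -6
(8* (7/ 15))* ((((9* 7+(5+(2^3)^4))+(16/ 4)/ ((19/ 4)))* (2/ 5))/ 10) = 621.95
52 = 52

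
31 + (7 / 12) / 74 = 27535 / 888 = 31.01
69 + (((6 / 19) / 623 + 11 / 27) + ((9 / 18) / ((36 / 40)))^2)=66844025 / 958797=69.72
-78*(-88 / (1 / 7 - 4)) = -16016 / 9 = -1779.56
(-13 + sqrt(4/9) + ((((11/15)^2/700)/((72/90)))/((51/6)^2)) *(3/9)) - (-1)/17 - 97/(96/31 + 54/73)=-37.56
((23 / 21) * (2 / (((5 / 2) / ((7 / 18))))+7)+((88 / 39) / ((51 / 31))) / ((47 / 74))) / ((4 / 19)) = 270872113 / 5608980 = 48.29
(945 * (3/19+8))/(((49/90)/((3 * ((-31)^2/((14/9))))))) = 24432343875/931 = 26243119.09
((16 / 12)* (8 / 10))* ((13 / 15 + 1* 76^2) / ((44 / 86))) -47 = 29692307 / 2475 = 11996.89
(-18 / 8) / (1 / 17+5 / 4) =-153 / 89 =-1.72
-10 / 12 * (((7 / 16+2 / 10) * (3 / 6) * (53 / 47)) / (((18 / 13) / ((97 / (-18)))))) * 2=1136161 / 487296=2.33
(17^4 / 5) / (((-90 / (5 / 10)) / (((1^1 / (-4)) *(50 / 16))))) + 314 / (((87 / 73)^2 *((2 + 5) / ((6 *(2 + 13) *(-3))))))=-57337767233 / 6781824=-8454.62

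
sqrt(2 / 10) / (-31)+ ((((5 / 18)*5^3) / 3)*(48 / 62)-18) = -2522 / 279-sqrt(5) / 155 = -9.05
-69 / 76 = -0.91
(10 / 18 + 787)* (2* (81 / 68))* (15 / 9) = 53160 / 17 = 3127.06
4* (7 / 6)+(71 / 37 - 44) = -4153 / 111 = -37.41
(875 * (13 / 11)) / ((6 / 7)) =79625 / 66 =1206.44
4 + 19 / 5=39 / 5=7.80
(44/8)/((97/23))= 253/194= 1.30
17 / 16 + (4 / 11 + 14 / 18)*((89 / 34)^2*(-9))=-3526249 / 50864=-69.33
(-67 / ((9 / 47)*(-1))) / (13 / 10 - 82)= -4.34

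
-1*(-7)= 7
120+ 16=136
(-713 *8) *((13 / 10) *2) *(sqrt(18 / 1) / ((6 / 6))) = -222456 *sqrt(2) / 5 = -62920.06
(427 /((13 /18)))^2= 59074596 /169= 349553.82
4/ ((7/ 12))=48/ 7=6.86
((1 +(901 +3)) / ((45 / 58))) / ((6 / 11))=2138.48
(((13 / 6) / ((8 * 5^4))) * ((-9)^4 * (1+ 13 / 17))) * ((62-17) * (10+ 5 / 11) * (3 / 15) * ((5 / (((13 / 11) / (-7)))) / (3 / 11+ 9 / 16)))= -9959598 / 595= -16738.82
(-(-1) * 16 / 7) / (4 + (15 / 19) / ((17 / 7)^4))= 25390384 / 44685277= 0.57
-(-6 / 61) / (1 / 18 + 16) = 108 / 17629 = 0.01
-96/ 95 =-1.01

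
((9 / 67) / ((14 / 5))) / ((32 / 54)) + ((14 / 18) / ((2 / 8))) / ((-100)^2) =6860639 / 84420000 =0.08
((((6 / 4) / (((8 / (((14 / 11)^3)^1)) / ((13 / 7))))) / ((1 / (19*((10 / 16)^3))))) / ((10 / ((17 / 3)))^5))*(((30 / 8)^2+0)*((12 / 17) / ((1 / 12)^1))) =1010854663 / 43614208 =23.18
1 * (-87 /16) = -87 /16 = -5.44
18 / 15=6 / 5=1.20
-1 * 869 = -869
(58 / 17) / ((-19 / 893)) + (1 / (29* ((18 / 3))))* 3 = -158091 / 986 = -160.34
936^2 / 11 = 876096 / 11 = 79645.09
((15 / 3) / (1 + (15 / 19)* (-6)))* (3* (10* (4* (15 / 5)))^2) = -4104000 / 71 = -57802.82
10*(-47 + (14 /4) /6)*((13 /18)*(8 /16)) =-36205 /216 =-167.62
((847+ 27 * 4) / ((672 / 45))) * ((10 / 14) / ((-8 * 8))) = -71625 / 100352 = -0.71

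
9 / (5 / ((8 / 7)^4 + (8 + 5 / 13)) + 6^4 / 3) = 2834613 / 136217489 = 0.02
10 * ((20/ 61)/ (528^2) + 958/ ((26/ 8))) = 81457897285/ 27634464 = 2947.69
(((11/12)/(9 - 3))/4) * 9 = 11/32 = 0.34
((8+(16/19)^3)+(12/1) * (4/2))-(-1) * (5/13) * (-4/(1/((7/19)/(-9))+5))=99064193/3031678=32.68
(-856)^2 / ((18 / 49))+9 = 17952113 / 9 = 1994679.22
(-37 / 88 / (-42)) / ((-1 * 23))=-37 / 85008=-0.00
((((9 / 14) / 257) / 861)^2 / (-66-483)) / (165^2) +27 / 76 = 2988323543561630789 / 8411577381877182975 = 0.36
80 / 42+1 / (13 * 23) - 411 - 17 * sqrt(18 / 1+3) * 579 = -9843 * sqrt(21) - 2568688 / 6279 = -45515.38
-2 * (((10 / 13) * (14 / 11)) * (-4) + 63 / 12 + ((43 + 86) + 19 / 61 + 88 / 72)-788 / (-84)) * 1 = -310492033 / 1099098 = -282.50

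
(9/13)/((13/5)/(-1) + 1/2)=-30/91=-0.33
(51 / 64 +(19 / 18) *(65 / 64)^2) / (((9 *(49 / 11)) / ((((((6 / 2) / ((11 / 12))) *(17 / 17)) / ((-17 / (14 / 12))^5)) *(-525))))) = 8345095675 / 67834724548608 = 0.00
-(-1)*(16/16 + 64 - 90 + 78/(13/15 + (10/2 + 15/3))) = -2905/163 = -17.82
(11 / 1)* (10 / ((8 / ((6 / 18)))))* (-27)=-495 / 4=-123.75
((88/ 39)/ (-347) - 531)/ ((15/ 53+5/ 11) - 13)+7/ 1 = 4866734632/ 96747417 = 50.30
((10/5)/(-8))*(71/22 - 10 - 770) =17089/88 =194.19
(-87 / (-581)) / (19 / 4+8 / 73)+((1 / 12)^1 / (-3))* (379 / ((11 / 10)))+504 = 2445913175 / 4946634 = 494.46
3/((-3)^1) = -1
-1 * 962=-962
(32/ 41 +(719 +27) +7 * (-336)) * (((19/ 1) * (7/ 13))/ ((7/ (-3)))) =3751398/ 533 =7038.27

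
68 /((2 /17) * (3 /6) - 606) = -1156 /10301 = -0.11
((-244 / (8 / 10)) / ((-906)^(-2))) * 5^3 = -31294372500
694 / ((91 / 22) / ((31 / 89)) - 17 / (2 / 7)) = -118327 / 8120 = -14.57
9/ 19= 0.47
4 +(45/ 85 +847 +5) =14561/ 17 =856.53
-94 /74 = -47 /37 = -1.27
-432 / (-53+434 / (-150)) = 2025 / 262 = 7.73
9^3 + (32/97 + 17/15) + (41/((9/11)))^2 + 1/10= 254699323/78570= 3241.69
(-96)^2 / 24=384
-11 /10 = -1.10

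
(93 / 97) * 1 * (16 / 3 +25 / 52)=28117 / 5044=5.57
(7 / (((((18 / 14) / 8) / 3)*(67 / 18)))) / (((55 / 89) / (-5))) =-284.03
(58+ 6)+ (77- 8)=133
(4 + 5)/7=9/7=1.29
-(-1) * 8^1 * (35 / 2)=140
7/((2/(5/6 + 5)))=20.42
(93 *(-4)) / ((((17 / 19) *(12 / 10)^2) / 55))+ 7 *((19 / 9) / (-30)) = -72891011 / 4590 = -15880.39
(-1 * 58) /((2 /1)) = -29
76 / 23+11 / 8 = 861 / 184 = 4.68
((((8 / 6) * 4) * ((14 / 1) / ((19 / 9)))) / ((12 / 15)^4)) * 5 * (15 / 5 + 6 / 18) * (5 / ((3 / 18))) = 1640625 / 38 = 43174.34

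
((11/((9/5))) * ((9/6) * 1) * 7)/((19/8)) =1540/57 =27.02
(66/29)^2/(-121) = -36/841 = -0.04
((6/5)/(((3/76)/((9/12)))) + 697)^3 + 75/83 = 3869221865692/10375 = 372937047.30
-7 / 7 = -1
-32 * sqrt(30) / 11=-15.93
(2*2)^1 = 4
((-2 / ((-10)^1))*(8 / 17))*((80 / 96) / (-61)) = -4 / 3111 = -0.00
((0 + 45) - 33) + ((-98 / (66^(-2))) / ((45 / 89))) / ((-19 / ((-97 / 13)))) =-409465636 / 1235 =-331551.12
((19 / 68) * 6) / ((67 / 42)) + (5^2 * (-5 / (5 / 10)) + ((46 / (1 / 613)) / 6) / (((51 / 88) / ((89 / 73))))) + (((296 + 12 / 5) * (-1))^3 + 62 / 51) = -2484494194249999 / 93540375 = -26560661.04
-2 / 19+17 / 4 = 315 / 76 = 4.14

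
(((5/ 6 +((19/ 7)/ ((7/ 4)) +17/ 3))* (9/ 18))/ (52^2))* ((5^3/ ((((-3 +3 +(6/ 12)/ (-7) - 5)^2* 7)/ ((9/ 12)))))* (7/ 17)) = 295875/ 926898752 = 0.00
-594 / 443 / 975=-198 / 143975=-0.00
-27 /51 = -9 /17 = -0.53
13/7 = 1.86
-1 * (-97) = 97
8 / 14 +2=18 / 7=2.57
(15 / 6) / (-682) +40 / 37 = 1.08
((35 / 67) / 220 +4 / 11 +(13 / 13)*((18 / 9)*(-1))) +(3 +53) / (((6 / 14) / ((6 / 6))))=1141165 / 8844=129.03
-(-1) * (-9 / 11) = -9 / 11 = -0.82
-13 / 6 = -2.17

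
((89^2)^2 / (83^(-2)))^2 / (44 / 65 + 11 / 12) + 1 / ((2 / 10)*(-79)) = 11512088421362305332514975405 / 98197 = 117234624493236100211971.60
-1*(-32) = 32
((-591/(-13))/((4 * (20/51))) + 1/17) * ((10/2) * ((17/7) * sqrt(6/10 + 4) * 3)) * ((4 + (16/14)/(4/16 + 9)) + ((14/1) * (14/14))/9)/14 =3398439503 * sqrt(115)/39595920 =920.40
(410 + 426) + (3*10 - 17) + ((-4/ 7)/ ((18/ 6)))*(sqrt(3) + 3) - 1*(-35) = 6184/ 7 - 4*sqrt(3)/ 21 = 883.10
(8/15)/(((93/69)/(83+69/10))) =2668/75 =35.57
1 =1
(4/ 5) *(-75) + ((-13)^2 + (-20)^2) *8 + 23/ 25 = 112323/ 25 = 4492.92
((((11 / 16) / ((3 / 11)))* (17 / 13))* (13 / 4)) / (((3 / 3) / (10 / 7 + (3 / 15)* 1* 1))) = 39083 / 2240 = 17.45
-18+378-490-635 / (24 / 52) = -9035 / 6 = -1505.83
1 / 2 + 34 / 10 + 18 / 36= 22 / 5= 4.40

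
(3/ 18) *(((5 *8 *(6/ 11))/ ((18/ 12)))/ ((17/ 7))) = 560/ 561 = 1.00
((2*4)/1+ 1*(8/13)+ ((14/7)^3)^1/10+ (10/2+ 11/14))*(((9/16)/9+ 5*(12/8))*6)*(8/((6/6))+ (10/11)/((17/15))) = 375690447/61880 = 6071.27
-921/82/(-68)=921/5576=0.17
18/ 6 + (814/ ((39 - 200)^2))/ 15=1167259/ 388815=3.00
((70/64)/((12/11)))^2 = 148225/147456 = 1.01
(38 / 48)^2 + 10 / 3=2281 / 576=3.96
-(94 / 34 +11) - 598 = -10400 / 17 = -611.76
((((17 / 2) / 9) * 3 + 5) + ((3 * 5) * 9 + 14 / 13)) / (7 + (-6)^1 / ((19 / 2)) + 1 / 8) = 853100 / 38493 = 22.16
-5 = -5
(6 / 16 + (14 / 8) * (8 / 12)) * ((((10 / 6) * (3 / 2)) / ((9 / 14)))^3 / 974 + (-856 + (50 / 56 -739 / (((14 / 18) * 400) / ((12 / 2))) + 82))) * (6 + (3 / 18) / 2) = -1056936157671769 / 143145273600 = -7383.66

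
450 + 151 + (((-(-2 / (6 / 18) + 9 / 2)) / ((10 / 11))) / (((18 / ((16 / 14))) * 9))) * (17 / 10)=5679637 / 9450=601.02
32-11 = 21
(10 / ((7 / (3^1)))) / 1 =30 / 7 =4.29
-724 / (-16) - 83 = -151 / 4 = -37.75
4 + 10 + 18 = 32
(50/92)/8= 25/368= 0.07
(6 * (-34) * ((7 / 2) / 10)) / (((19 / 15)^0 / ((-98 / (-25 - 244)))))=-34986 / 1345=-26.01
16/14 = 8/7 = 1.14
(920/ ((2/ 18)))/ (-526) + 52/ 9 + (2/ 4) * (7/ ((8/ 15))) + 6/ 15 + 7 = 757219/ 189360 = 4.00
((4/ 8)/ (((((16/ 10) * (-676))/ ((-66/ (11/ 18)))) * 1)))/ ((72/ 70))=525/ 10816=0.05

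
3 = 3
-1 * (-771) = 771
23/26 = 0.88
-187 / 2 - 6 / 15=-939 / 10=-93.90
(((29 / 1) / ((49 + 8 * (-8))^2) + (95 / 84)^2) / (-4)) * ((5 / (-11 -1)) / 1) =82787 / 564480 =0.15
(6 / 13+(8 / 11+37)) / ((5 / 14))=76454 / 715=106.93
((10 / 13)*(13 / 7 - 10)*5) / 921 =-950 / 27937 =-0.03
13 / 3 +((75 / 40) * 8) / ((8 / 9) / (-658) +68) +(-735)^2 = 326315937917 / 604032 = 540229.55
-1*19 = -19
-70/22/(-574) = 5/902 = 0.01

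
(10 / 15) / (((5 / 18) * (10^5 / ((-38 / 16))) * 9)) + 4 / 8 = 0.50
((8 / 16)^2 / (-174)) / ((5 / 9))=-3 / 1160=-0.00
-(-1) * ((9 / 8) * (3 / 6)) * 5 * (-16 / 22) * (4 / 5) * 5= -90 / 11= -8.18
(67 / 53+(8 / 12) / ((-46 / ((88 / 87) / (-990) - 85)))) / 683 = 0.00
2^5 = 32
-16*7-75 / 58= -6571 / 58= -113.29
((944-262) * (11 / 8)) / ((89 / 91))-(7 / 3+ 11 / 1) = 1009783 / 1068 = 945.49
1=1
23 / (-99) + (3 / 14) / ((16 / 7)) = -439 / 3168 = -0.14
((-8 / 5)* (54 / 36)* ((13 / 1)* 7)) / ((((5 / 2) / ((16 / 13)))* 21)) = -128 / 25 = -5.12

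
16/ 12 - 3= -5/ 3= -1.67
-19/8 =-2.38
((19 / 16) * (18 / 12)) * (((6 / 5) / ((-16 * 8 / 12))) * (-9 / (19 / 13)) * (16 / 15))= 1053 / 800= 1.32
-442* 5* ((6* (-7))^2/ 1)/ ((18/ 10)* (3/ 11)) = -23823800/ 3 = -7941266.67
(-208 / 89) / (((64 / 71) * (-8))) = 923 / 2848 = 0.32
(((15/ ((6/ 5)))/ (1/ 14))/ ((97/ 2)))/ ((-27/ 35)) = -12250/ 2619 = -4.68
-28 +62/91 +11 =-1485/91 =-16.32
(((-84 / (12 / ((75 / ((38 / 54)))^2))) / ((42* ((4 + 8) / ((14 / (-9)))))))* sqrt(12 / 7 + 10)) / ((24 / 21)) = 354375* sqrt(574) / 11552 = 734.96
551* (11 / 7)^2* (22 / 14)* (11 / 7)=8067191 / 2401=3359.93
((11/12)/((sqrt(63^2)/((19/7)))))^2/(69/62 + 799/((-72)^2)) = 0.00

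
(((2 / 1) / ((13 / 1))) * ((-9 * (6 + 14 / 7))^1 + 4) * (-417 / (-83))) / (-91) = 56712 / 98189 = 0.58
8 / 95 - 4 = -372 / 95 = -3.92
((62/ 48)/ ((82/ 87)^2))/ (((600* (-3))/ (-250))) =130355/ 645504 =0.20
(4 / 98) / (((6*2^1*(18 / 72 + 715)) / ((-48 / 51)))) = -32 / 7149639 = -0.00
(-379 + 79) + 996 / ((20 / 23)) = 4227 / 5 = 845.40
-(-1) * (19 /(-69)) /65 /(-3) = 19 /13455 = 0.00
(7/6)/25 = 7/150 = 0.05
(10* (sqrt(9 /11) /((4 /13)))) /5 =39* sqrt(11) /22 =5.88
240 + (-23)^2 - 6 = 763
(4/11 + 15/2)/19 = 173/418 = 0.41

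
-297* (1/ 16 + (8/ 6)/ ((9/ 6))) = -282.56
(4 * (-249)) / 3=-332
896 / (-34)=-448 / 17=-26.35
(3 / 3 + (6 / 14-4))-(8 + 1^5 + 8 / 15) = -1271 / 105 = -12.10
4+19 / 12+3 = 103 / 12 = 8.58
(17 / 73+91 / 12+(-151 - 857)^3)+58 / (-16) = -1794385273681 / 1752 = -1024192507.81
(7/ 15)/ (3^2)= 7/ 135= 0.05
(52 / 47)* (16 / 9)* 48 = 13312 / 141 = 94.41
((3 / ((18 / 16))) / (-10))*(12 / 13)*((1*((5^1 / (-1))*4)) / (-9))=-64 / 117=-0.55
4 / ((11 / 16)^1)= 64 / 11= 5.82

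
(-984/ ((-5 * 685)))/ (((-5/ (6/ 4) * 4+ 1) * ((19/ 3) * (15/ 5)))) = -2952/ 2407775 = -0.00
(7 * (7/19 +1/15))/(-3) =-868/855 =-1.02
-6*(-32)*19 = 3648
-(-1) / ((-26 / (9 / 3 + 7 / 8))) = -31 / 208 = -0.15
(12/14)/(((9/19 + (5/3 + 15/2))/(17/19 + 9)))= 0.88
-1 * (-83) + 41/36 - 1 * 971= -31927/36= -886.86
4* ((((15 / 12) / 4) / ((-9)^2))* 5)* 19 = 475 / 324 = 1.47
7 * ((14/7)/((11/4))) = 5.09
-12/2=-6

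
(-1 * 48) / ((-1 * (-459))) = -16 / 153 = -0.10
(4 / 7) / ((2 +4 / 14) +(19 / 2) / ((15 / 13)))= 120 / 2209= 0.05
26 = 26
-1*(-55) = 55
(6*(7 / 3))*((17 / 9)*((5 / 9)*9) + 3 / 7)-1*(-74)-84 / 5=8794 / 45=195.42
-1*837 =-837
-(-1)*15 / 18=5 / 6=0.83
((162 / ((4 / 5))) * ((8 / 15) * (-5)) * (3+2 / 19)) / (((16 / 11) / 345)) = -30227175 / 76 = -397725.99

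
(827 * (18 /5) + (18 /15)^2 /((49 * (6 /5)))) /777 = 48628 /12691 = 3.83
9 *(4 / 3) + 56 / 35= 68 / 5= 13.60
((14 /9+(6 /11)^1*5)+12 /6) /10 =311 /495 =0.63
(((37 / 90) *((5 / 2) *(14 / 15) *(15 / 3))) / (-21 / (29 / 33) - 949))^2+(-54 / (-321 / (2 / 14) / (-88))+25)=39788123729041805 / 1738595940966864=22.89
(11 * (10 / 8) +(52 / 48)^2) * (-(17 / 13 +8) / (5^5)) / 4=-0.01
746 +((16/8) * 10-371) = 395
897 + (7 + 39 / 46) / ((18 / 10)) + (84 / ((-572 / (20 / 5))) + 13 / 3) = 53584075 / 59202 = 905.11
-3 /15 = -1 /5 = -0.20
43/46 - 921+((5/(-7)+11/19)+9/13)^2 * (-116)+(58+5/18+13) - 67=-588970335916/618814287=-951.77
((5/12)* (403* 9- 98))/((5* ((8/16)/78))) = 45877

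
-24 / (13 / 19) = -456 / 13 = -35.08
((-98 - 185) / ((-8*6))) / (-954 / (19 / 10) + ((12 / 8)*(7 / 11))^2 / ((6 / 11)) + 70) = -59147 / 4318122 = -0.01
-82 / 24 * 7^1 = -287 / 12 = -23.92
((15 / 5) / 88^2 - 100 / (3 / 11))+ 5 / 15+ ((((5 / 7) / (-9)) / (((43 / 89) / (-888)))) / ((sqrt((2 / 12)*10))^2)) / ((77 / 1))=-17876294701 / 48949824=-365.20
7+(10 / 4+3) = 12.50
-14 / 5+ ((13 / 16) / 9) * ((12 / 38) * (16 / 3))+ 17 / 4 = 5479 / 3420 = 1.60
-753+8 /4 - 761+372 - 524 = -1664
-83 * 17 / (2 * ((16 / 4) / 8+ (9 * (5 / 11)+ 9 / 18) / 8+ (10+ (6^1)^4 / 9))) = -124168 / 27293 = -4.55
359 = 359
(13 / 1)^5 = 371293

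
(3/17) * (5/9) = 5/51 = 0.10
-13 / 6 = -2.17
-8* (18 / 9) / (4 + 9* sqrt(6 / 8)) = 256 / 179 - 288* sqrt(3) / 179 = -1.36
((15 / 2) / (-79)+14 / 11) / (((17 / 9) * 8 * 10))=18423 / 2363680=0.01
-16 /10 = -8 /5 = -1.60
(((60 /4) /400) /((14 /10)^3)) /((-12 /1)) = -25 /21952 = -0.00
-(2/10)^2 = -1/25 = -0.04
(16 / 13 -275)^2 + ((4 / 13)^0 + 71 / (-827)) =10475307551 / 139763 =74950.51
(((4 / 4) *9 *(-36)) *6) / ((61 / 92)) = -178848 / 61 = -2931.93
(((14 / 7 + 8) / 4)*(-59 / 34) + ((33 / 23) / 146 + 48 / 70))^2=211885200100729 / 15968175840400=13.27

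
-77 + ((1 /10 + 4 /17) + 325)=42217 /170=248.34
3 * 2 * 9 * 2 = 108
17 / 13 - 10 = -113 / 13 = -8.69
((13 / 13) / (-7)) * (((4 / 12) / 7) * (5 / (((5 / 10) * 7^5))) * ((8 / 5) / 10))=-8 / 12353145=-0.00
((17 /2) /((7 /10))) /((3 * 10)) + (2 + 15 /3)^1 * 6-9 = 1403 /42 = 33.40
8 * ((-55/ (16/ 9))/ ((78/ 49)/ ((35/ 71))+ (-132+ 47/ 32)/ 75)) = -203742000/ 1225529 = -166.25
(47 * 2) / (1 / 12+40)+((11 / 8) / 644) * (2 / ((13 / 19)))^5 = 2.80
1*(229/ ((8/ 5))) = 1145/ 8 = 143.12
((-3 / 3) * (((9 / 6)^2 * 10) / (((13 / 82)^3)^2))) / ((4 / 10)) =-17100375267600 / 4826809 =-3542790.96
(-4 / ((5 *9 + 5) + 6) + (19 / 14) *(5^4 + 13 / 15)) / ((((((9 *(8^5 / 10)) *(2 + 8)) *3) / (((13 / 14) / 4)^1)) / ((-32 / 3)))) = -2318641 / 975421440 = -0.00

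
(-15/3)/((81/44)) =-2.72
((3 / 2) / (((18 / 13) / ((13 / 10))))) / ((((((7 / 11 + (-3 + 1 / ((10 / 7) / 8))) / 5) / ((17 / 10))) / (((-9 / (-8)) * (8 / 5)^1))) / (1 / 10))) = 0.67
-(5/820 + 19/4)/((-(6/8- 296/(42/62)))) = -16380/1502281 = -0.01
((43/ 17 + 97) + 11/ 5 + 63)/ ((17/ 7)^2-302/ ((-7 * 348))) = 119381052/ 4364155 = 27.35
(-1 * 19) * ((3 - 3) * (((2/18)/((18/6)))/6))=0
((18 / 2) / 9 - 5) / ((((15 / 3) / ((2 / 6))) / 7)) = -28 / 15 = -1.87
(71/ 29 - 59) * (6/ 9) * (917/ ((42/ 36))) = -29633.10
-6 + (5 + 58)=57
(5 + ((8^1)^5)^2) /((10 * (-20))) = -1073741829 /200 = -5368709.14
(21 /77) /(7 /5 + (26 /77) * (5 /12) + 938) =630 /2170339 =0.00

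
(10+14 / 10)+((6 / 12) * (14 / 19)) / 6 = 6533 / 570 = 11.46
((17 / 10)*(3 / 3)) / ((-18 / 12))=-17 / 15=-1.13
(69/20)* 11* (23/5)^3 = 9234753/2500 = 3693.90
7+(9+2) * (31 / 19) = 474 / 19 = 24.95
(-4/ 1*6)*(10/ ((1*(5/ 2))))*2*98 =-18816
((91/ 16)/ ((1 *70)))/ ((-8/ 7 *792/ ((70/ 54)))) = -637/ 5474304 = -0.00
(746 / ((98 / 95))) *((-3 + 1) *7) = -10124.29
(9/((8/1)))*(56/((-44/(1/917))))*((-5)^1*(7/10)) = 63/11528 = 0.01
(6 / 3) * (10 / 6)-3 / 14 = 131 / 42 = 3.12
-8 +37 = 29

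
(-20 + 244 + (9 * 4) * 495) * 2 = 36088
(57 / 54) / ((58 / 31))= 589 / 1044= 0.56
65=65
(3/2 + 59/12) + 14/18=259/36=7.19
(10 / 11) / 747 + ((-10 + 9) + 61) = 493030 / 8217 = 60.00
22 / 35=0.63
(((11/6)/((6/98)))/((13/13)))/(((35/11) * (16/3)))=847/480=1.76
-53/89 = -0.60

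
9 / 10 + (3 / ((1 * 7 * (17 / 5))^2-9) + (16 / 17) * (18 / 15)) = 482067 / 236912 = 2.03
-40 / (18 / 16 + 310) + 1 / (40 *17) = -215111 / 1692520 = -0.13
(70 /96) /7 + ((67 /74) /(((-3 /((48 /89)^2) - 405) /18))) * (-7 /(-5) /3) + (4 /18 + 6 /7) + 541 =32247904445377 /59479847280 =542.17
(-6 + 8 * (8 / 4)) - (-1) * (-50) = -40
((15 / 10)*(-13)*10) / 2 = -195 / 2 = -97.50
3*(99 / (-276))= -99 / 92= -1.08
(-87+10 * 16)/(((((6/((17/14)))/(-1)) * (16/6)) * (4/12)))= -3723/224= -16.62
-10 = -10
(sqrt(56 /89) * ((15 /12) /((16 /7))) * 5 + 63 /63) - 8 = -7 + 175 * sqrt(1246) /2848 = -4.83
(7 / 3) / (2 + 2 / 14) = 49 / 45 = 1.09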